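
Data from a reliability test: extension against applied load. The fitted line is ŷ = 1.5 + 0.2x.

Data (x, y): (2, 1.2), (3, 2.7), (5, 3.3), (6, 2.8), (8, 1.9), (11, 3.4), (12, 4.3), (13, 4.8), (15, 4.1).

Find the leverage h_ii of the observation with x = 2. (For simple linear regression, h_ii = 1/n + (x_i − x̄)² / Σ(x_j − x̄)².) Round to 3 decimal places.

h = 0.344

x̄ = (2 + 3 + 5 + 6 + 8 + 11 + 12 + 13 + 15)/9 = 8.33333
Σ(x − x̄)² = 40.1111 + 28.4444 + 11.1111 + 5.44444 + 0.111111 + 7.11111 + 13.4444 + 21.7778 + 44.4444 = 172
h = 1/9 + (-6.33333)²/172 = 0.111111 + 0.233204 = 0.344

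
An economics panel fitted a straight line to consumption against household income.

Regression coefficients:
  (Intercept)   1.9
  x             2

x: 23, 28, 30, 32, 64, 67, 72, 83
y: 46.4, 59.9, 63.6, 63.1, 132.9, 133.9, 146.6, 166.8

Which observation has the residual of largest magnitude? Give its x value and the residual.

x = 64, r = 3

x=23: ŷ = 1.9 + 2·23 = 47.9; r = 46.4 − 47.9 = -1.5
x=28: ŷ = 1.9 + 2·28 = 57.9; r = 59.9 − 57.9 = 2
x=30: ŷ = 1.9 + 2·30 = 61.9; r = 63.6 − 61.9 = 1.7
x=32: ŷ = 1.9 + 2·32 = 65.9; r = 63.1 − 65.9 = -2.8
x=64: ŷ = 1.9 + 2·64 = 129.9; r = 132.9 − 129.9 = 3
x=67: ŷ = 1.9 + 2·67 = 135.9; r = 133.9 − 135.9 = -2
x=72: ŷ = 1.9 + 2·72 = 145.9; r = 146.6 − 145.9 = 0.7
x=83: ŷ = 1.9 + 2·83 = 167.9; r = 166.8 − 167.9 = -1.1
Largest |r| is 3 at x = 64, residual 3.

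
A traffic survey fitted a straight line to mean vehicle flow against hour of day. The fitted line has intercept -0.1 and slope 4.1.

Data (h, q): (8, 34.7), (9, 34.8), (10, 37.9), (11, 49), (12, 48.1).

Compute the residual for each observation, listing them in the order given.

2, -2, -3, 4, -1

h=8: q̂ = -0.1 + 4.1·8 = 32.7; e = 34.7 − 32.7 = 2
h=9: q̂ = -0.1 + 4.1·9 = 36.8; e = 34.8 − 36.8 = -2
h=10: q̂ = -0.1 + 4.1·10 = 40.9; e = 37.9 − 40.9 = -3
h=11: q̂ = -0.1 + 4.1·11 = 45; e = 49 − 45 = 4
h=12: q̂ = -0.1 + 4.1·12 = 49.1; e = 48.1 − 49.1 = -1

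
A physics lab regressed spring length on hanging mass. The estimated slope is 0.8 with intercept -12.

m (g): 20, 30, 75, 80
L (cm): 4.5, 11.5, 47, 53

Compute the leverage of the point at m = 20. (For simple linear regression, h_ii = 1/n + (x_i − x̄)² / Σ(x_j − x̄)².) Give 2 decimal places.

h = 0.60

m̄ = (20 + 30 + 75 + 80)/4 = 51.25
Σ(m − m̄)² = 976.562 + 451.562 + 564.062 + 826.562 = 2818.75
h = 1/4 + (-31.25)²/2818.75 = 0.25 + 0.346452 = 0.60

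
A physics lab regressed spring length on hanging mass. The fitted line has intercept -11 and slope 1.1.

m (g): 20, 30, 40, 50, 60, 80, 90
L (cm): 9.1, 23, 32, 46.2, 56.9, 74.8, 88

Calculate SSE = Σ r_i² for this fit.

SSE = 18.9

m=20: ŷ = -11 + 1.1·20 = 11; r = 9.1 − 11 = -1.9
m=30: ŷ = -11 + 1.1·30 = 22; r = 23 − 22 = 1
m=40: ŷ = -11 + 1.1·40 = 33; r = 32 − 33 = -1
m=50: ŷ = -11 + 1.1·50 = 44; r = 46.2 − 44 = 2.2
m=60: ŷ = -11 + 1.1·60 = 55; r = 56.9 − 55 = 1.9
m=80: ŷ = -11 + 1.1·80 = 77; r = 74.8 − 77 = -2.2
m=90: ŷ = -11 + 1.1·90 = 88; r = 88 − 88 = 0
SSE = 3.61 + 1 + 1 + 4.84 + 3.61 + 4.84 + 0 = 18.9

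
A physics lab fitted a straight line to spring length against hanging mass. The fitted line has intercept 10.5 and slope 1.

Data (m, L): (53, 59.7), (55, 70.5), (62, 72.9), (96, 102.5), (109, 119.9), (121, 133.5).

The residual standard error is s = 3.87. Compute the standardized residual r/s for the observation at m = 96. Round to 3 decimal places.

-1.034

L̂ = 10.5 + 96 = 106.5
r = 102.5 − 106.5 = -4
r/s = -4 / 3.87 = -1.034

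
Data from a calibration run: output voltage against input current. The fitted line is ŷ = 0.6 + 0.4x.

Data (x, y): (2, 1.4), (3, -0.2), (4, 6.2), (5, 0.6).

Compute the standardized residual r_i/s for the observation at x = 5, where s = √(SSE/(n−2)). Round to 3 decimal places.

-0.577

x=2: ŷ = 0.6 + 0.4·2 = 1.4; r = 1.4 − 1.4 = 0
x=3: ŷ = 0.6 + 0.4·3 = 1.8; r = -0.2 − 1.8 = -2
x=4: ŷ = 0.6 + 0.4·4 = 2.2; r = 6.2 − 2.2 = 4
x=5: ŷ = 0.6 + 0.4·5 = 2.6; r = 0.6 − 2.6 = -2
SSE = 0 + 4 + 16 + 4 = 24
s = √(24/2) = 3.4641
r/s = -2 / 3.4641 = -0.577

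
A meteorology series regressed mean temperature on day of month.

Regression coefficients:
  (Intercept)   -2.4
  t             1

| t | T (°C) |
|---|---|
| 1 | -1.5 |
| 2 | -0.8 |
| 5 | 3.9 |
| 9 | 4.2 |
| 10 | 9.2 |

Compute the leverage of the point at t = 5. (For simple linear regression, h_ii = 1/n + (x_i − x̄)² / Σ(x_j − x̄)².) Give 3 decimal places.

t̄ = (1 + 2 + 5 + 9 + 10)/5 = 5.4
Σ(t − t̄)² = 19.36 + 11.56 + 0.16 + 12.96 + 21.16 = 65.2
h = 1/5 + (-0.4)²/65.2 = 0.2 + 0.00245399 = 0.202

h = 0.202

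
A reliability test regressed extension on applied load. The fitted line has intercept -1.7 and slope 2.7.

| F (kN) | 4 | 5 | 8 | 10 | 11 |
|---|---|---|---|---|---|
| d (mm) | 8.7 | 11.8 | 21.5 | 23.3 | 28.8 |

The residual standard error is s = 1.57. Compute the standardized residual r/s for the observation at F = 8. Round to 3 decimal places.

1.019

ŷ = -1.7 + 2.7·8 = 19.9
r = 21.5 − 19.9 = 1.6
r/s = 1.6 / 1.57 = 1.019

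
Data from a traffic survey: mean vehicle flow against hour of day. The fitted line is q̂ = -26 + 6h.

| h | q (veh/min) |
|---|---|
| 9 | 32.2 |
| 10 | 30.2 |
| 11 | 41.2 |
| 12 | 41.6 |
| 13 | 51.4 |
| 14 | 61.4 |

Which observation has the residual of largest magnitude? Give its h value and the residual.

h=9: q̂ = -26 + 6·9 = 28; r = 32.2 − 28 = 4.2
h=10: q̂ = -26 + 6·10 = 34; r = 30.2 − 34 = -3.8
h=11: q̂ = -26 + 6·11 = 40; r = 41.2 − 40 = 1.2
h=12: q̂ = -26 + 6·12 = 46; r = 41.6 − 46 = -4.4
h=13: q̂ = -26 + 6·13 = 52; r = 51.4 − 52 = -0.6
h=14: q̂ = -26 + 6·14 = 58; r = 61.4 − 58 = 3.4
Largest |r| is 4.4 at h = 12, residual -4.4.

h = 12, r = -4.4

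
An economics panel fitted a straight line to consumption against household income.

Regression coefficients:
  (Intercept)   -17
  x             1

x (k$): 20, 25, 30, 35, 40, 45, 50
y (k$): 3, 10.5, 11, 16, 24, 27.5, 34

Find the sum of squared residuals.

SSE = 16.5

x=20: ŷ = -17 + 20 = 3; r = 3 − 3 = 0
x=25: ŷ = -17 + 25 = 8; r = 10.5 − 8 = 2.5
x=30: ŷ = -17 + 30 = 13; r = 11 − 13 = -2
x=35: ŷ = -17 + 35 = 18; r = 16 − 18 = -2
x=40: ŷ = -17 + 40 = 23; r = 24 − 23 = 1
x=45: ŷ = -17 + 45 = 28; r = 27.5 − 28 = -0.5
x=50: ŷ = -17 + 50 = 33; r = 34 − 33 = 1
SSE = 0 + 6.25 + 4 + 4 + 1 + 0.25 + 1 = 16.5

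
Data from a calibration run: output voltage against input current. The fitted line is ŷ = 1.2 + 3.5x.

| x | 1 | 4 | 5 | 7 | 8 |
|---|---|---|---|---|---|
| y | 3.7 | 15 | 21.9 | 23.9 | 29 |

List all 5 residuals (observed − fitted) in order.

x=1: ŷ = 1.2 + 3.5·1 = 4.7; e = 3.7 − 4.7 = -1
x=4: ŷ = 1.2 + 3.5·4 = 15.2; e = 15 − 15.2 = -0.2
x=5: ŷ = 1.2 + 3.5·5 = 18.7; e = 21.9 − 18.7 = 3.2
x=7: ŷ = 1.2 + 3.5·7 = 25.7; e = 23.9 − 25.7 = -1.8
x=8: ŷ = 1.2 + 3.5·8 = 29.2; e = 29 − 29.2 = -0.2

-1, -0.2, 3.2, -1.8, -0.2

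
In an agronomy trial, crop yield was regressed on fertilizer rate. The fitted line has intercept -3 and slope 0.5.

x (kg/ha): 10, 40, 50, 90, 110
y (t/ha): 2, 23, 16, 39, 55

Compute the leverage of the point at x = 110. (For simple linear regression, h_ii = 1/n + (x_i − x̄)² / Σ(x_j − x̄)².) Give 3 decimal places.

h = 0.591

x̄ = (10 + 40 + 50 + 90 + 110)/5 = 60
Σ(x − x̄)² = 2500 + 400 + 100 + 900 + 2500 = 6400
h = 1/5 + (50)²/6400 = 0.2 + 0.390625 = 0.591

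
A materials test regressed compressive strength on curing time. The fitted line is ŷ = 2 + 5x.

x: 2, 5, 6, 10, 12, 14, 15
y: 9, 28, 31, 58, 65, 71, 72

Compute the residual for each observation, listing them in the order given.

-3, 1, -1, 6, 3, -1, -5

x=2: ŷ = 2 + 5·2 = 12; e = 9 − 12 = -3
x=5: ŷ = 2 + 5·5 = 27; e = 28 − 27 = 1
x=6: ŷ = 2 + 5·6 = 32; e = 31 − 32 = -1
x=10: ŷ = 2 + 5·10 = 52; e = 58 − 52 = 6
x=12: ŷ = 2 + 5·12 = 62; e = 65 − 62 = 3
x=14: ŷ = 2 + 5·14 = 72; e = 71 − 72 = -1
x=15: ŷ = 2 + 5·15 = 77; e = 72 − 77 = -5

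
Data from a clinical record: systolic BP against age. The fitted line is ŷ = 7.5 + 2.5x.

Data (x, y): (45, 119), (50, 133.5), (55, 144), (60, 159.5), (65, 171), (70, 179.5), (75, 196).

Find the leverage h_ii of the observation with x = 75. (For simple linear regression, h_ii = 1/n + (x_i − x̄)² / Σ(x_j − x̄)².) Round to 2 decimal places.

x̄ = (45 + 50 + 55 + 60 + 65 + 70 + 75)/7 = 60
Σ(x − x̄)² = 225 + 100 + 25 + 0 + 25 + 100 + 225 = 700
h = 1/7 + (15)²/700 = 0.142857 + 0.321429 = 0.46

h = 0.46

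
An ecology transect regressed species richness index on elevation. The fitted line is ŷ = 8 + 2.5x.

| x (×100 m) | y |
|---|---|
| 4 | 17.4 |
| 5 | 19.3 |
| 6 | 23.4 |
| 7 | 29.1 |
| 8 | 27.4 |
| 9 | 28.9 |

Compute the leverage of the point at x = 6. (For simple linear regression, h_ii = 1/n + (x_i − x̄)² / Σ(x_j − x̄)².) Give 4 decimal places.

x̄ = (4 + 5 + 6 + 7 + 8 + 9)/6 = 6.5
Σ(x − x̄)² = 6.25 + 2.25 + 0.25 + 0.25 + 2.25 + 6.25 = 17.5
h = 1/6 + (-0.5)²/17.5 = 0.166667 + 0.0142857 = 0.1810

h = 0.1810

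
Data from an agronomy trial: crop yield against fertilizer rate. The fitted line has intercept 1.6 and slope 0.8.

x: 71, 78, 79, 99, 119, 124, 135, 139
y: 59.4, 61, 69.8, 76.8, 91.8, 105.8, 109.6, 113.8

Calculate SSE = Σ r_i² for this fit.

x=71: ŷ = 1.6 + 0.8·71 = 58.4; r = 59.4 − 58.4 = 1
x=78: ŷ = 1.6 + 0.8·78 = 64; r = 61 − 64 = -3
x=79: ŷ = 1.6 + 0.8·79 = 64.8; r = 69.8 − 64.8 = 5
x=99: ŷ = 1.6 + 0.8·99 = 80.8; r = 76.8 − 80.8 = -4
x=119: ŷ = 1.6 + 0.8·119 = 96.8; r = 91.8 − 96.8 = -5
x=124: ŷ = 1.6 + 0.8·124 = 100.8; r = 105.8 − 100.8 = 5
x=135: ŷ = 1.6 + 0.8·135 = 109.6; r = 109.6 − 109.6 = 0
x=139: ŷ = 1.6 + 0.8·139 = 112.8; r = 113.8 − 112.8 = 1
SSE = 1 + 9 + 25 + 16 + 25 + 25 + 0 + 1 = 102

SSE = 102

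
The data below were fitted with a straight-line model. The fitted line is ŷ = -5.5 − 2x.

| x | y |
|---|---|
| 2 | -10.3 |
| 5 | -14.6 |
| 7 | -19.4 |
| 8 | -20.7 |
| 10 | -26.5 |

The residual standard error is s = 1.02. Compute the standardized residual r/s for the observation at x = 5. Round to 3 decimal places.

0.882

ŷ = -5.5 − 2·5 = -15.5
r = -14.6 − (-15.5) = 0.9
r/s = 0.9 / 1.02 = 0.882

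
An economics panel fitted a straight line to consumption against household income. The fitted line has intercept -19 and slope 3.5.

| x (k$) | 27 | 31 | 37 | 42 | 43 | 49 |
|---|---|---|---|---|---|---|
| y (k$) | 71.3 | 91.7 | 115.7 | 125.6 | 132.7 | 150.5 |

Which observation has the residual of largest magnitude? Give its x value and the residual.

x=27: ŷ = -19 + 3.5·27 = 75.5; r = 71.3 − 75.5 = -4.2
x=31: ŷ = -19 + 3.5·31 = 89.5; r = 91.7 − 89.5 = 2.2
x=37: ŷ = -19 + 3.5·37 = 110.5; r = 115.7 − 110.5 = 5.2
x=42: ŷ = -19 + 3.5·42 = 128; r = 125.6 − 128 = -2.4
x=43: ŷ = -19 + 3.5·43 = 131.5; r = 132.7 − 131.5 = 1.2
x=49: ŷ = -19 + 3.5·49 = 152.5; r = 150.5 − 152.5 = -2
Largest |r| is 5.2 at x = 37, residual 5.2.

x = 37, r = 5.2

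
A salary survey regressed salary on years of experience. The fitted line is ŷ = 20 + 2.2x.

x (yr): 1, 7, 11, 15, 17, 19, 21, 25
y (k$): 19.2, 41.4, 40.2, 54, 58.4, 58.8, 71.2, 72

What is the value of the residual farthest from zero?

r = 6

x=1: ŷ = 20 + 2.2·1 = 22.2; r = 19.2 − 22.2 = -3
x=7: ŷ = 20 + 2.2·7 = 35.4; r = 41.4 − 35.4 = 6
x=11: ŷ = 20 + 2.2·11 = 44.2; r = 40.2 − 44.2 = -4
x=15: ŷ = 20 + 2.2·15 = 53; r = 54 − 53 = 1
x=17: ŷ = 20 + 2.2·17 = 57.4; r = 58.4 − 57.4 = 1
x=19: ŷ = 20 + 2.2·19 = 61.8; r = 58.8 − 61.8 = -3
x=21: ŷ = 20 + 2.2·21 = 66.2; r = 71.2 − 66.2 = 5
x=25: ŷ = 20 + 2.2·25 = 75; r = 72 − 75 = -3
Largest |r| is 6 at x = 7, residual 6.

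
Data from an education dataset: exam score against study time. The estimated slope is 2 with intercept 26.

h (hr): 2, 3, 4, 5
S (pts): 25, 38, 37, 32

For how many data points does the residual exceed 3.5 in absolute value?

3

h=2: ŷ = 26 + 2·2 = 30; e = 25 − 30 = -5
h=3: ŷ = 26 + 2·3 = 32; e = 38 − 32 = 6
h=4: ŷ = 26 + 2·4 = 34; e = 37 − 34 = 3
h=5: ŷ = 26 + 2·5 = 36; e = 32 − 36 = -4
|e| > 3.5: h=2 (|e|=5), h=3 (|e|=6), h=5 (|e|=4) → 3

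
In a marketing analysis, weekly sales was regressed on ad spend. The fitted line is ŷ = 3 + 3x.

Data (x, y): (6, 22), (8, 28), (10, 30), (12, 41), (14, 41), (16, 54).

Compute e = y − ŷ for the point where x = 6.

ŷ = 3 + 3·6 = 21
e = 22 − 21 = 1

e = 1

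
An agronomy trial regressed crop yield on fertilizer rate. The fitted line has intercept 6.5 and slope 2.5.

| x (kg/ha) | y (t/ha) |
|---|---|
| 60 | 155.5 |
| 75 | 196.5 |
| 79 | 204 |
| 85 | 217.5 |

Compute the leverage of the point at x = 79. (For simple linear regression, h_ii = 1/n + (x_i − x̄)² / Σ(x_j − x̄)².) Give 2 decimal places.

h = 0.30

x̄ = (60 + 75 + 79 + 85)/4 = 74.75
Σ(x − x̄)² = 217.562 + 0.0625 + 18.0625 + 105.062 = 340.75
h = 1/4 + (4.25)²/340.75 = 0.25 + 0.0530081 = 0.30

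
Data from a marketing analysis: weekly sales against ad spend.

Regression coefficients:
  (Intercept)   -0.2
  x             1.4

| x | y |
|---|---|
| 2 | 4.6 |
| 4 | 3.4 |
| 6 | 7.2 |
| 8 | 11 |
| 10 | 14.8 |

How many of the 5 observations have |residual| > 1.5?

x=2: ŷ = -0.2 + 1.4·2 = 2.6; e = 4.6 − 2.6 = 2
x=4: ŷ = -0.2 + 1.4·4 = 5.4; e = 3.4 − 5.4 = -2
x=6: ŷ = -0.2 + 1.4·6 = 8.2; e = 7.2 − 8.2 = -1
x=8: ŷ = -0.2 + 1.4·8 = 11; e = 11 − 11 = 0
x=10: ŷ = -0.2 + 1.4·10 = 13.8; e = 14.8 − 13.8 = 1
|e| > 1.5: x=2 (|e|=2), x=4 (|e|=2) → 2

2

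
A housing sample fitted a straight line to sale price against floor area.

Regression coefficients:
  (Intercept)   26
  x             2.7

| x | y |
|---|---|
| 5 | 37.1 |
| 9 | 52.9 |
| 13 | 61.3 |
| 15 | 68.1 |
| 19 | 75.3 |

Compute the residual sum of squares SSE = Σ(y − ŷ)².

x=5: ŷ = 26 + 2.7·5 = 39.5; e = 37.1 − 39.5 = -2.4
x=9: ŷ = 26 + 2.7·9 = 50.3; e = 52.9 − 50.3 = 2.6
x=13: ŷ = 26 + 2.7·13 = 61.1; e = 61.3 − 61.1 = 0.2
x=15: ŷ = 26 + 2.7·15 = 66.5; e = 68.1 − 66.5 = 1.6
x=19: ŷ = 26 + 2.7·19 = 77.3; e = 75.3 − 77.3 = -2
SSE = 5.76 + 6.76 + 0.04 + 2.56 + 4 = 19.12

SSE = 19.12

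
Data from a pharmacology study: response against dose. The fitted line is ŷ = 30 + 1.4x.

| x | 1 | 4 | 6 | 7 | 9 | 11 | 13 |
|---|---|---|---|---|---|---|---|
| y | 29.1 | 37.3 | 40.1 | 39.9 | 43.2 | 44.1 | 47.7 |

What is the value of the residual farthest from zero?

x=1: ŷ = 30 + 1.4·1 = 31.4; r = 29.1 − 31.4 = -2.3
x=4: ŷ = 30 + 1.4·4 = 35.6; r = 37.3 − 35.6 = 1.7
x=6: ŷ = 30 + 1.4·6 = 38.4; r = 40.1 − 38.4 = 1.7
x=7: ŷ = 30 + 1.4·7 = 39.8; r = 39.9 − 39.8 = 0.1
x=9: ŷ = 30 + 1.4·9 = 42.6; r = 43.2 − 42.6 = 0.6
x=11: ŷ = 30 + 1.4·11 = 45.4; r = 44.1 − 45.4 = -1.3
x=13: ŷ = 30 + 1.4·13 = 48.2; r = 47.7 − 48.2 = -0.5
Largest |r| is 2.3 at x = 1, residual -2.3.

r = -2.3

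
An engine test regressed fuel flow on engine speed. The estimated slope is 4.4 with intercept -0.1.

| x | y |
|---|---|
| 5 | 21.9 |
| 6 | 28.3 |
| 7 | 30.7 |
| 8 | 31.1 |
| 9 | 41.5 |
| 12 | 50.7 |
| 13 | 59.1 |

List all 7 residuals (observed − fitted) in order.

0, 2, 0, -4, 2, -2, 2

x=5: ŷ = -0.1 + 4.4·5 = 21.9; r = 21.9 − 21.9 = 0
x=6: ŷ = -0.1 + 4.4·6 = 26.3; r = 28.3 − 26.3 = 2
x=7: ŷ = -0.1 + 4.4·7 = 30.7; r = 30.7 − 30.7 = 0
x=8: ŷ = -0.1 + 4.4·8 = 35.1; r = 31.1 − 35.1 = -4
x=9: ŷ = -0.1 + 4.4·9 = 39.5; r = 41.5 − 39.5 = 2
x=12: ŷ = -0.1 + 4.4·12 = 52.7; r = 50.7 − 52.7 = -2
x=13: ŷ = -0.1 + 4.4·13 = 57.1; r = 59.1 − 57.1 = 2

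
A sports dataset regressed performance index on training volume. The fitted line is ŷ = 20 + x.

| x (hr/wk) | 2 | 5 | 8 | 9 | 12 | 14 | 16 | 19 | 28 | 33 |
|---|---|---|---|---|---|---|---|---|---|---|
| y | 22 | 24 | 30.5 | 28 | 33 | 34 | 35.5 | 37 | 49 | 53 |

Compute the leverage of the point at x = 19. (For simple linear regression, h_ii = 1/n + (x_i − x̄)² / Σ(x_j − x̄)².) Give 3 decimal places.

x̄ = (2 + 5 + 8 + 9 + 12 + 14 + 16 + 19 + 28 + 33)/10 = 14.6
Σ(x − x̄)² = 158.76 + 92.16 + 43.56 + 31.36 + 6.76 + 0.36 + 1.96 + 19.36 + 179.56 + 338.56 = 872.4
h = 1/10 + (4.4)²/872.4 = 0.1 + 0.0221917 = 0.122

h = 0.122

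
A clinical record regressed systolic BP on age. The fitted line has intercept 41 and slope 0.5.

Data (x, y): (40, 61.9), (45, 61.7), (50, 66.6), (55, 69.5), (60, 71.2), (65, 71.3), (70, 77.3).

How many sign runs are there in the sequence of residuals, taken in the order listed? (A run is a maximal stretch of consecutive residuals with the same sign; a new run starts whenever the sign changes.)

5 runs

x=40: ŷ = 41 + 0.5·40 = 61; r = 61.9 − 61 = 0.9
x=45: ŷ = 41 + 0.5·45 = 63.5; r = 61.7 − 63.5 = -1.8
x=50: ŷ = 41 + 0.5·50 = 66; r = 66.6 − 66 = 0.6
x=55: ŷ = 41 + 0.5·55 = 68.5; r = 69.5 − 68.5 = 1
x=60: ŷ = 41 + 0.5·60 = 71; r = 71.2 − 71 = 0.2
x=65: ŷ = 41 + 0.5·65 = 73.5; r = 71.3 − 73.5 = -2.2
x=70: ŷ = 41 + 0.5·70 = 76; r = 77.3 − 76 = 1.3
Signs: + − + + + − +
Runs: +×1, −×1, +×3, −×1, +×1 → 5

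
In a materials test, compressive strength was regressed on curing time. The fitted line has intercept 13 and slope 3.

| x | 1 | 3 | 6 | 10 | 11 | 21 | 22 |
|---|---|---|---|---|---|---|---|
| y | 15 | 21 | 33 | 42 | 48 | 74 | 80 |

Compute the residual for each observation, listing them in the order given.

x=1: ŷ = 13 + 3·1 = 16; e = 15 − 16 = -1
x=3: ŷ = 13 + 3·3 = 22; e = 21 − 22 = -1
x=6: ŷ = 13 + 3·6 = 31; e = 33 − 31 = 2
x=10: ŷ = 13 + 3·10 = 43; e = 42 − 43 = -1
x=11: ŷ = 13 + 3·11 = 46; e = 48 − 46 = 2
x=21: ŷ = 13 + 3·21 = 76; e = 74 − 76 = -2
x=22: ŷ = 13 + 3·22 = 79; e = 80 − 79 = 1

-1, -1, 2, -1, 2, -2, 1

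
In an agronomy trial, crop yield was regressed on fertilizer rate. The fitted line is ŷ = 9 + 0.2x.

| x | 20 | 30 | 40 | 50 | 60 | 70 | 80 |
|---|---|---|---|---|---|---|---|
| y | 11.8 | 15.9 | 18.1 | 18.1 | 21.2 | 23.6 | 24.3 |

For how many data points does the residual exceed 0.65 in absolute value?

x=20: ŷ = 9 + 0.2·20 = 13; e = 11.8 − 13 = -1.2
x=30: ŷ = 9 + 0.2·30 = 15; e = 15.9 − 15 = 0.9
x=40: ŷ = 9 + 0.2·40 = 17; e = 18.1 − 17 = 1.1
x=50: ŷ = 9 + 0.2·50 = 19; e = 18.1 − 19 = -0.9
x=60: ŷ = 9 + 0.2·60 = 21; e = 21.2 − 21 = 0.2
x=70: ŷ = 9 + 0.2·70 = 23; e = 23.6 − 23 = 0.6
x=80: ŷ = 9 + 0.2·80 = 25; e = 24.3 − 25 = -0.7
|e| > 0.65: x=20 (|e|=1.2), x=30 (|e|=0.9), x=40 (|e|=1.1), x=50 (|e|=0.9), x=80 (|e|=0.7) → 5

5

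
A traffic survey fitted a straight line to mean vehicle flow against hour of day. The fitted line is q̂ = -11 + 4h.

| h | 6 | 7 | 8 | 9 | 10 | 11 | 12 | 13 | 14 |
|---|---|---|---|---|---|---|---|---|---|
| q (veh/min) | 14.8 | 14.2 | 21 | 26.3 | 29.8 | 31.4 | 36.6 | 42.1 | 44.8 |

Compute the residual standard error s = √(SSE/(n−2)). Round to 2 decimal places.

h=6: q̂ = -11 + 4·6 = 13; e = 14.8 − 13 = 1.8
h=7: q̂ = -11 + 4·7 = 17; e = 14.2 − 17 = -2.8
h=8: q̂ = -11 + 4·8 = 21; e = 21 − 21 = 0
h=9: q̂ = -11 + 4·9 = 25; e = 26.3 − 25 = 1.3
h=10: q̂ = -11 + 4·10 = 29; e = 29.8 − 29 = 0.8
h=11: q̂ = -11 + 4·11 = 33; e = 31.4 − 33 = -1.6
h=12: q̂ = -11 + 4·12 = 37; e = 36.6 − 37 = -0.4
h=13: q̂ = -11 + 4·13 = 41; e = 42.1 − 41 = 1.1
h=14: q̂ = -11 + 4·14 = 45; e = 44.8 − 45 = -0.2
SSE = 3.24 + 7.84 + 0 + 1.69 + 0.64 + 2.56 + 0.16 + 1.21 + 0.04 = 17.38
s = √(17.38/7) = √2.48286 ≈ 1.58

s = 1.58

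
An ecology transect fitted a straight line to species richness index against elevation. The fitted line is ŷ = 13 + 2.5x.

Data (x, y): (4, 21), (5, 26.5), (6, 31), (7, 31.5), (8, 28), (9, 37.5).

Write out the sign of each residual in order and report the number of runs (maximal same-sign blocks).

4 runs

x=4: ŷ = 13 + 2.5·4 = 23; r = 21 − 23 = -2
x=5: ŷ = 13 + 2.5·5 = 25.5; r = 26.5 − 25.5 = 1
x=6: ŷ = 13 + 2.5·6 = 28; r = 31 − 28 = 3
x=7: ŷ = 13 + 2.5·7 = 30.5; r = 31.5 − 30.5 = 1
x=8: ŷ = 13 + 2.5·8 = 33; r = 28 − 33 = -5
x=9: ŷ = 13 + 2.5·9 = 35.5; r = 37.5 − 35.5 = 2
Signs: − + + + − +
Runs: −×1, +×3, −×1, +×1 → 4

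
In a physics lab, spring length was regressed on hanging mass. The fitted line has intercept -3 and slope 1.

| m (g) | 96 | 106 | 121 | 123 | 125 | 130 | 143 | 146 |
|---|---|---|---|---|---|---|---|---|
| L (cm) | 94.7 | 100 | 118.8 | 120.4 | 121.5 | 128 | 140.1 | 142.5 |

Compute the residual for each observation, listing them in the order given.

m=96: L̂ = -3 + 96 = 93; e = 94.7 − 93 = 1.7
m=106: L̂ = -3 + 106 = 103; e = 100 − 103 = -3
m=121: L̂ = -3 + 121 = 118; e = 118.8 − 118 = 0.8
m=123: L̂ = -3 + 123 = 120; e = 120.4 − 120 = 0.4
m=125: L̂ = -3 + 125 = 122; e = 121.5 − 122 = -0.5
m=130: L̂ = -3 + 130 = 127; e = 128 − 127 = 1
m=143: L̂ = -3 + 143 = 140; e = 140.1 − 140 = 0.1
m=146: L̂ = -3 + 146 = 143; e = 142.5 − 143 = -0.5

1.7, -3, 0.8, 0.4, -0.5, 1, 0.1, -0.5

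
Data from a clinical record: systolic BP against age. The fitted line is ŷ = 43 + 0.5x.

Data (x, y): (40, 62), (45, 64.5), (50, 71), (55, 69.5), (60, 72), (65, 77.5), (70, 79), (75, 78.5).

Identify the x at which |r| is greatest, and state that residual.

x=40: ŷ = 43 + 0.5·40 = 63; r = 62 − 63 = -1
x=45: ŷ = 43 + 0.5·45 = 65.5; r = 64.5 − 65.5 = -1
x=50: ŷ = 43 + 0.5·50 = 68; r = 71 − 68 = 3
x=55: ŷ = 43 + 0.5·55 = 70.5; r = 69.5 − 70.5 = -1
x=60: ŷ = 43 + 0.5·60 = 73; r = 72 − 73 = -1
x=65: ŷ = 43 + 0.5·65 = 75.5; r = 77.5 − 75.5 = 2
x=70: ŷ = 43 + 0.5·70 = 78; r = 79 − 78 = 1
x=75: ŷ = 43 + 0.5·75 = 80.5; r = 78.5 − 80.5 = -2
Largest |r| is 3 at x = 50, residual 3.

x = 50, r = 3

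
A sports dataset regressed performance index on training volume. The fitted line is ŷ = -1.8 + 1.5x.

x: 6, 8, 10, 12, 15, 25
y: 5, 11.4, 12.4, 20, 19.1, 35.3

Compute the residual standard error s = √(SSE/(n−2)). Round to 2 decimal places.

x=6: ŷ = -1.8 + 1.5·6 = 7.2; e = 5 − 7.2 = -2.2
x=8: ŷ = -1.8 + 1.5·8 = 10.2; e = 11.4 − 10.2 = 1.2
x=10: ŷ = -1.8 + 1.5·10 = 13.2; e = 12.4 − 13.2 = -0.8
x=12: ŷ = -1.8 + 1.5·12 = 16.2; e = 20 − 16.2 = 3.8
x=15: ŷ = -1.8 + 1.5·15 = 20.7; e = 19.1 − 20.7 = -1.6
x=25: ŷ = -1.8 + 1.5·25 = 35.7; e = 35.3 − 35.7 = -0.4
SSE = 4.84 + 1.44 + 0.64 + 14.44 + 2.56 + 0.16 = 24.08
s = √(24.08/4) = √6.02 ≈ 2.45

s = 2.45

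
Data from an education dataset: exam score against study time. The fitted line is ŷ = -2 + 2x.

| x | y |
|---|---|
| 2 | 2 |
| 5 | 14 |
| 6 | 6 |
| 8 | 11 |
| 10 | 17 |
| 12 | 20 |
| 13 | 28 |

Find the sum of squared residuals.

SSE = 82

x=2: ŷ = -2 + 2·2 = 2; e = 2 − 2 = 0
x=5: ŷ = -2 + 2·5 = 8; e = 14 − 8 = 6
x=6: ŷ = -2 + 2·6 = 10; e = 6 − 10 = -4
x=8: ŷ = -2 + 2·8 = 14; e = 11 − 14 = -3
x=10: ŷ = -2 + 2·10 = 18; e = 17 − 18 = -1
x=12: ŷ = -2 + 2·12 = 22; e = 20 − 22 = -2
x=13: ŷ = -2 + 2·13 = 24; e = 28 − 24 = 4
SSE = 0 + 36 + 16 + 9 + 1 + 4 + 16 = 82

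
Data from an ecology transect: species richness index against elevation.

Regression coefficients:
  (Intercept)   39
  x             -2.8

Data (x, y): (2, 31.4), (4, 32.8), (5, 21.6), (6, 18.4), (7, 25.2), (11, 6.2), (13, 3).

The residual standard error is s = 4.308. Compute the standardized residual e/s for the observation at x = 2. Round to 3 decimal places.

-0.464

ŷ = 39 − 2.8·2 = 33.4
e = 31.4 − 33.4 = -2
e/s = -2 / 4.308 = -0.464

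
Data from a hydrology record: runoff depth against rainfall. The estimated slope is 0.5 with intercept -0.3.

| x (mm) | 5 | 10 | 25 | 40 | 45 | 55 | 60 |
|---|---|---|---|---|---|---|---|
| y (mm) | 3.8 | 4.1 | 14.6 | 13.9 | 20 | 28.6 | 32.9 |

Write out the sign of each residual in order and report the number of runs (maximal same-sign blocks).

5 runs

x=5: ŷ = -0.3 + 0.5·5 = 2.2; e = 3.8 − 2.2 = 1.6
x=10: ŷ = -0.3 + 0.5·10 = 4.7; e = 4.1 − 4.7 = -0.6
x=25: ŷ = -0.3 + 0.5·25 = 12.2; e = 14.6 − 12.2 = 2.4
x=40: ŷ = -0.3 + 0.5·40 = 19.7; e = 13.9 − 19.7 = -5.8
x=45: ŷ = -0.3 + 0.5·45 = 22.2; e = 20 − 22.2 = -2.2
x=55: ŷ = -0.3 + 0.5·55 = 27.2; e = 28.6 − 27.2 = 1.4
x=60: ŷ = -0.3 + 0.5·60 = 29.7; e = 32.9 − 29.7 = 3.2
Signs: + − + − − + +
Runs: +×1, −×1, +×1, −×2, +×2 → 5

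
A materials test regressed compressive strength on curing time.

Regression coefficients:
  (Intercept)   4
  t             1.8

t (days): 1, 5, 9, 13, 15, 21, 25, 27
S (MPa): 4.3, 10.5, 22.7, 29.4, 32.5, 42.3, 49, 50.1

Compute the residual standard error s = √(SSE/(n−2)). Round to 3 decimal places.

t=1: Ŝ = 4 + 1.8·1 = 5.8; r = 4.3 − 5.8 = -1.5
t=5: Ŝ = 4 + 1.8·5 = 13; r = 10.5 − 13 = -2.5
t=9: Ŝ = 4 + 1.8·9 = 20.2; r = 22.7 − 20.2 = 2.5
t=13: Ŝ = 4 + 1.8·13 = 27.4; r = 29.4 − 27.4 = 2
t=15: Ŝ = 4 + 1.8·15 = 31; r = 32.5 − 31 = 1.5
t=21: Ŝ = 4 + 1.8·21 = 41.8; r = 42.3 − 41.8 = 0.5
t=25: Ŝ = 4 + 1.8·25 = 49; r = 49 − 49 = 0
t=27: Ŝ = 4 + 1.8·27 = 52.6; r = 50.1 − 52.6 = -2.5
SSE = 2.25 + 6.25 + 6.25 + 4 + 2.25 + 0.25 + 0 + 6.25 = 27.5
s = √(27.5/6) = √4.58333 ≈ 2.141

s = 2.141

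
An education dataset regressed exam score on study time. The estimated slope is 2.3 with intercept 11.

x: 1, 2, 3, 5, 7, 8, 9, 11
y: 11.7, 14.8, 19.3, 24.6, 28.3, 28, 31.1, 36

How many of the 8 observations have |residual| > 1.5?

2

x=1: ŷ = 11 + 2.3·1 = 13.3; e = 11.7 − 13.3 = -1.6
x=2: ŷ = 11 + 2.3·2 = 15.6; e = 14.8 − 15.6 = -0.8
x=3: ŷ = 11 + 2.3·3 = 17.9; e = 19.3 − 17.9 = 1.4
x=5: ŷ = 11 + 2.3·5 = 22.5; e = 24.6 − 22.5 = 2.1
x=7: ŷ = 11 + 2.3·7 = 27.1; e = 28.3 − 27.1 = 1.2
x=8: ŷ = 11 + 2.3·8 = 29.4; e = 28 − 29.4 = -1.4
x=9: ŷ = 11 + 2.3·9 = 31.7; e = 31.1 − 31.7 = -0.6
x=11: ŷ = 11 + 2.3·11 = 36.3; e = 36 − 36.3 = -0.3
|e| > 1.5: x=1 (|e|=1.6), x=5 (|e|=2.1) → 2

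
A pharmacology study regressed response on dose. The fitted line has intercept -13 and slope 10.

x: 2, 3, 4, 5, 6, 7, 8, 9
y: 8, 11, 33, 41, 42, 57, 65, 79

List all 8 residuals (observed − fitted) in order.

1, -6, 6, 4, -5, 0, -2, 2

x=2: ŷ = -13 + 10·2 = 7; r = 8 − 7 = 1
x=3: ŷ = -13 + 10·3 = 17; r = 11 − 17 = -6
x=4: ŷ = -13 + 10·4 = 27; r = 33 − 27 = 6
x=5: ŷ = -13 + 10·5 = 37; r = 41 − 37 = 4
x=6: ŷ = -13 + 10·6 = 47; r = 42 − 47 = -5
x=7: ŷ = -13 + 10·7 = 57; r = 57 − 57 = 0
x=8: ŷ = -13 + 10·8 = 67; r = 65 − 67 = -2
x=9: ŷ = -13 + 10·9 = 77; r = 79 − 77 = 2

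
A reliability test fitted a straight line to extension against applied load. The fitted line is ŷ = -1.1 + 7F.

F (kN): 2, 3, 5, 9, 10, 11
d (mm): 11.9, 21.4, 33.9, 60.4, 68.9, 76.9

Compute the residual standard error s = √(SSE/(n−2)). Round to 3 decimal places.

F=2: ŷ = -1.1 + 7·2 = 12.9; r = 11.9 − 12.9 = -1
F=3: ŷ = -1.1 + 7·3 = 19.9; r = 21.4 − 19.9 = 1.5
F=5: ŷ = -1.1 + 7·5 = 33.9; r = 33.9 − 33.9 = 0
F=9: ŷ = -1.1 + 7·9 = 61.9; r = 60.4 − 61.9 = -1.5
F=10: ŷ = -1.1 + 7·10 = 68.9; r = 68.9 − 68.9 = 0
F=11: ŷ = -1.1 + 7·11 = 75.9; r = 76.9 − 75.9 = 1
SSE = 1 + 2.25 + 0 + 2.25 + 0 + 1 = 6.5
s = √(6.5/4) = √1.625 ≈ 1.275

s = 1.275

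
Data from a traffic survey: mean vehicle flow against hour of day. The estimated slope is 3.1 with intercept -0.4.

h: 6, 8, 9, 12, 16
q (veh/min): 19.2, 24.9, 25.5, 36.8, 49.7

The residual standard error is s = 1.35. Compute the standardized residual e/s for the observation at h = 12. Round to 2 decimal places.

0.00

q̂ = -0.4 + 3.1·12 = 36.8
e = 36.8 − 36.8 = 0
e/s = 0 / 1.35 = 0.00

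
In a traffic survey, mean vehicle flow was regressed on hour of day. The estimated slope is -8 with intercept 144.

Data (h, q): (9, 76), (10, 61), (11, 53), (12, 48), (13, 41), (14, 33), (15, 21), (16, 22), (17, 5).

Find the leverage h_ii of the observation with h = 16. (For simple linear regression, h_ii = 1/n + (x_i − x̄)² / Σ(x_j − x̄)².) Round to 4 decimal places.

h = 0.2611

h̄ = (9 + 10 + 11 + 12 + 13 + 14 + 15 + 16 + 17)/9 = 13
Σ(h − h̄)² = 16 + 9 + 4 + 1 + 0 + 1 + 4 + 9 + 16 = 60
h = 1/9 + (3)²/60 = 0.111111 + 0.15 = 0.2611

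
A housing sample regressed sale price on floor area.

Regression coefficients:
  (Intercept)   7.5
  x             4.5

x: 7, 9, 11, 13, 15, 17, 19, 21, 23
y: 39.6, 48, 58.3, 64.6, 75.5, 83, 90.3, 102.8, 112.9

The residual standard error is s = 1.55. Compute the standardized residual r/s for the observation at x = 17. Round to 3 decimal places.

-0.645

ŷ = 7.5 + 4.5·17 = 84
r = 83 − 84 = -1
r/s = -1 / 1.55 = -0.645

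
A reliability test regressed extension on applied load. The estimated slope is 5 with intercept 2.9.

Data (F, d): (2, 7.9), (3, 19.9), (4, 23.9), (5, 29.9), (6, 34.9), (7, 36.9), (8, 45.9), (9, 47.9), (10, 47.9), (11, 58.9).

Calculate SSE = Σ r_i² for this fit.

SSE = 74

F=2: d̂ = 2.9 + 5·2 = 12.9; r = 7.9 − 12.9 = -5
F=3: d̂ = 2.9 + 5·3 = 17.9; r = 19.9 − 17.9 = 2
F=4: d̂ = 2.9 + 5·4 = 22.9; r = 23.9 − 22.9 = 1
F=5: d̂ = 2.9 + 5·5 = 27.9; r = 29.9 − 27.9 = 2
F=6: d̂ = 2.9 + 5·6 = 32.9; r = 34.9 − 32.9 = 2
F=7: d̂ = 2.9 + 5·7 = 37.9; r = 36.9 − 37.9 = -1
F=8: d̂ = 2.9 + 5·8 = 42.9; r = 45.9 − 42.9 = 3
F=9: d̂ = 2.9 + 5·9 = 47.9; r = 47.9 − 47.9 = 0
F=10: d̂ = 2.9 + 5·10 = 52.9; r = 47.9 − 52.9 = -5
F=11: d̂ = 2.9 + 5·11 = 57.9; r = 58.9 − 57.9 = 1
SSE = 25 + 4 + 1 + 4 + 4 + 1 + 9 + 0 + 25 + 1 = 74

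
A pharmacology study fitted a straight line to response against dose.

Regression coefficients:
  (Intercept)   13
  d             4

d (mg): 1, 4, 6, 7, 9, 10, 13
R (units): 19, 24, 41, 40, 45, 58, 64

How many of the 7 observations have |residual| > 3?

4

d=1: R̂ = 13 + 4·1 = 17; e = 19 − 17 = 2
d=4: R̂ = 13 + 4·4 = 29; e = 24 − 29 = -5
d=6: R̂ = 13 + 4·6 = 37; e = 41 − 37 = 4
d=7: R̂ = 13 + 4·7 = 41; e = 40 − 41 = -1
d=9: R̂ = 13 + 4·9 = 49; e = 45 − 49 = -4
d=10: R̂ = 13 + 4·10 = 53; e = 58 − 53 = 5
d=13: R̂ = 13 + 4·13 = 65; e = 64 − 65 = -1
|e| > 3: d=4 (|e|=5), d=6 (|e|=4), d=9 (|e|=4), d=10 (|e|=5) → 4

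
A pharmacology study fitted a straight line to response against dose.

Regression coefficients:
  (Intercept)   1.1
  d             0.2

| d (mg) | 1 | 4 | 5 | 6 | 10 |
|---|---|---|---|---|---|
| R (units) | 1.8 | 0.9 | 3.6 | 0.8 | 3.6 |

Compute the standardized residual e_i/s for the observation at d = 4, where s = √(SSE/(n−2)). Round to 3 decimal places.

d=1: R̂ = 1.1 + 0.2·1 = 1.3; e = 1.8 − 1.3 = 0.5
d=4: R̂ = 1.1 + 0.2·4 = 1.9; e = 0.9 − 1.9 = -1
d=5: R̂ = 1.1 + 0.2·5 = 2.1; e = 3.6 − 2.1 = 1.5
d=6: R̂ = 1.1 + 0.2·6 = 2.3; e = 0.8 − 2.3 = -1.5
d=10: R̂ = 1.1 + 0.2·10 = 3.1; e = 3.6 − 3.1 = 0.5
SSE = 0.25 + 1 + 2.25 + 2.25 + 0.25 = 6
s = √(6/3) = 1.41421
e/s = -1 / 1.41421 = -0.707

-0.707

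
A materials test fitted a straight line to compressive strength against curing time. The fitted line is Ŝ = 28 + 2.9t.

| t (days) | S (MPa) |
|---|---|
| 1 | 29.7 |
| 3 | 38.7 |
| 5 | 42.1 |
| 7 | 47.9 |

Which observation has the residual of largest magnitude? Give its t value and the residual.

t = 3, e = 2

t=1: Ŝ = 28 + 2.9·1 = 30.9; e = 29.7 − 30.9 = -1.2
t=3: Ŝ = 28 + 2.9·3 = 36.7; e = 38.7 − 36.7 = 2
t=5: Ŝ = 28 + 2.9·5 = 42.5; e = 42.1 − 42.5 = -0.4
t=7: Ŝ = 28 + 2.9·7 = 48.3; e = 47.9 − 48.3 = -0.4
Largest |e| is 2 at t = 3, residual 2.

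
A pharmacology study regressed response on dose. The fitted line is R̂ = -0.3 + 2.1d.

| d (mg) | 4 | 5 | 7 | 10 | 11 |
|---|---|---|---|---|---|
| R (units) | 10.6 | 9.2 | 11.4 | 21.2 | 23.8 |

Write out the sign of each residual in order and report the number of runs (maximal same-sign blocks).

d=4: R̂ = -0.3 + 2.1·4 = 8.1; e = 10.6 − 8.1 = 2.5
d=5: R̂ = -0.3 + 2.1·5 = 10.2; e = 9.2 − 10.2 = -1
d=7: R̂ = -0.3 + 2.1·7 = 14.4; e = 11.4 − 14.4 = -3
d=10: R̂ = -0.3 + 2.1·10 = 20.7; e = 21.2 − 20.7 = 0.5
d=11: R̂ = -0.3 + 2.1·11 = 22.8; e = 23.8 − 22.8 = 1
Signs: + − − + +
Runs: +×1, −×2, +×2 → 3

3 runs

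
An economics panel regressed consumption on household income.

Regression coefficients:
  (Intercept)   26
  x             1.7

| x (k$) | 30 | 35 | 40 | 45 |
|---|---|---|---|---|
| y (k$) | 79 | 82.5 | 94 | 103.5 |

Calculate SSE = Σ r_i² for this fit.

SSE = 14

x=30: ŷ = 26 + 1.7·30 = 77; r = 79 − 77 = 2
x=35: ŷ = 26 + 1.7·35 = 85.5; r = 82.5 − 85.5 = -3
x=40: ŷ = 26 + 1.7·40 = 94; r = 94 − 94 = 0
x=45: ŷ = 26 + 1.7·45 = 102.5; r = 103.5 − 102.5 = 1
SSE = 4 + 9 + 0 + 1 = 14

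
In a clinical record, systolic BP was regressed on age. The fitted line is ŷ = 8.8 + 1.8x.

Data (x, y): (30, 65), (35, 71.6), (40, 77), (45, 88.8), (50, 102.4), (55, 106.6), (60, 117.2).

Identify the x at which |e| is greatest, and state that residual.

x = 40, e = -3.8

x=30: ŷ = 8.8 + 1.8·30 = 62.8; e = 65 − 62.8 = 2.2
x=35: ŷ = 8.8 + 1.8·35 = 71.8; e = 71.6 − 71.8 = -0.2
x=40: ŷ = 8.8 + 1.8·40 = 80.8; e = 77 − 80.8 = -3.8
x=45: ŷ = 8.8 + 1.8·45 = 89.8; e = 88.8 − 89.8 = -1
x=50: ŷ = 8.8 + 1.8·50 = 98.8; e = 102.4 − 98.8 = 3.6
x=55: ŷ = 8.8 + 1.8·55 = 107.8; e = 106.6 − 107.8 = -1.2
x=60: ŷ = 8.8 + 1.8·60 = 116.8; e = 117.2 − 116.8 = 0.4
Largest |e| is 3.8 at x = 40, residual -3.8.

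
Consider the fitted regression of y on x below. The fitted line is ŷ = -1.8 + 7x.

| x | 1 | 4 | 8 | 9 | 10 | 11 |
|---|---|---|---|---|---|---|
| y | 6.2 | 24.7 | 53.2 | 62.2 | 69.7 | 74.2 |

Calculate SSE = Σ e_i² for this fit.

SSE = 8.5

x=1: ŷ = -1.8 + 7·1 = 5.2; e = 6.2 − 5.2 = 1
x=4: ŷ = -1.8 + 7·4 = 26.2; e = 24.7 − 26.2 = -1.5
x=8: ŷ = -1.8 + 7·8 = 54.2; e = 53.2 − 54.2 = -1
x=9: ŷ = -1.8 + 7·9 = 61.2; e = 62.2 − 61.2 = 1
x=10: ŷ = -1.8 + 7·10 = 68.2; e = 69.7 − 68.2 = 1.5
x=11: ŷ = -1.8 + 7·11 = 75.2; e = 74.2 − 75.2 = -1
SSE = 1 + 2.25 + 1 + 1 + 2.25 + 1 = 8.5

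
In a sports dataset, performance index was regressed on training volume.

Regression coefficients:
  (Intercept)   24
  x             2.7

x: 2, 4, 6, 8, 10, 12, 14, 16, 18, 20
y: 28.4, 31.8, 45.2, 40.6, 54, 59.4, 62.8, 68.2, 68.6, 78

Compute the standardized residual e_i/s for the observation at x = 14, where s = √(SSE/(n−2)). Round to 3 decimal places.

x=2: ŷ = 24 + 2.7·2 = 29.4; e = 28.4 − 29.4 = -1
x=4: ŷ = 24 + 2.7·4 = 34.8; e = 31.8 − 34.8 = -3
x=6: ŷ = 24 + 2.7·6 = 40.2; e = 45.2 − 40.2 = 5
x=8: ŷ = 24 + 2.7·8 = 45.6; e = 40.6 − 45.6 = -5
x=10: ŷ = 24 + 2.7·10 = 51; e = 54 − 51 = 3
x=12: ŷ = 24 + 2.7·12 = 56.4; e = 59.4 − 56.4 = 3
x=14: ŷ = 24 + 2.7·14 = 61.8; e = 62.8 − 61.8 = 1
x=16: ŷ = 24 + 2.7·16 = 67.2; e = 68.2 − 67.2 = 1
x=18: ŷ = 24 + 2.7·18 = 72.6; e = 68.6 − 72.6 = -4
x=20: ŷ = 24 + 2.7·20 = 78; e = 78 − 78 = 0
SSE = 1 + 9 + 25 + 25 + 9 + 9 + 1 + 1 + 16 + 0 = 96
s = √(96/8) = 3.4641
e/s = 1 / 3.4641 = 0.289

0.289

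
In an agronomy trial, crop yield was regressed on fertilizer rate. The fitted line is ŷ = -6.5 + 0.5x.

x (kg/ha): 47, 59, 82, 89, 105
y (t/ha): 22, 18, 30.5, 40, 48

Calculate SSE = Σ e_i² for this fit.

SSE = 74

x=47: ŷ = -6.5 + 0.5·47 = 17; e = 22 − 17 = 5
x=59: ŷ = -6.5 + 0.5·59 = 23; e = 18 − 23 = -5
x=82: ŷ = -6.5 + 0.5·82 = 34.5; e = 30.5 − 34.5 = -4
x=89: ŷ = -6.5 + 0.5·89 = 38; e = 40 − 38 = 2
x=105: ŷ = -6.5 + 0.5·105 = 46; e = 48 − 46 = 2
SSE = 25 + 25 + 16 + 4 + 4 = 74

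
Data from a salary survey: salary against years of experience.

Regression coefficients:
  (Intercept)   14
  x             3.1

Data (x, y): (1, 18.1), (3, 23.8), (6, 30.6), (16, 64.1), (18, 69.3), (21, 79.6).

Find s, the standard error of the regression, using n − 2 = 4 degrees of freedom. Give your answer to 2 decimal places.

x=1: ŷ = 14 + 3.1·1 = 17.1; r = 18.1 − 17.1 = 1
x=3: ŷ = 14 + 3.1·3 = 23.3; r = 23.8 − 23.3 = 0.5
x=6: ŷ = 14 + 3.1·6 = 32.6; r = 30.6 − 32.6 = -2
x=16: ŷ = 14 + 3.1·16 = 63.6; r = 64.1 − 63.6 = 0.5
x=18: ŷ = 14 + 3.1·18 = 69.8; r = 69.3 − 69.8 = -0.5
x=21: ŷ = 14 + 3.1·21 = 79.1; r = 79.6 − 79.1 = 0.5
SSE = 1 + 0.25 + 4 + 0.25 + 0.25 + 0.25 = 6
s = √(6/4) = √1.5 ≈ 1.22

s = 1.22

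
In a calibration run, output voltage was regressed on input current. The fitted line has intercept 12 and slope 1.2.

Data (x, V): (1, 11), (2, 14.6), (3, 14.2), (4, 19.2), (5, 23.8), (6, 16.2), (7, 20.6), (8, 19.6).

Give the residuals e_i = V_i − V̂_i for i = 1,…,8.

-2.2, 0.2, -1.4, 2.4, 5.8, -3, 0.2, -2

x=1: V̂ = 12 + 1.2·1 = 13.2; e = 11 − 13.2 = -2.2
x=2: V̂ = 12 + 1.2·2 = 14.4; e = 14.6 − 14.4 = 0.2
x=3: V̂ = 12 + 1.2·3 = 15.6; e = 14.2 − 15.6 = -1.4
x=4: V̂ = 12 + 1.2·4 = 16.8; e = 19.2 − 16.8 = 2.4
x=5: V̂ = 12 + 1.2·5 = 18; e = 23.8 − 18 = 5.8
x=6: V̂ = 12 + 1.2·6 = 19.2; e = 16.2 − 19.2 = -3
x=7: V̂ = 12 + 1.2·7 = 20.4; e = 20.6 − 20.4 = 0.2
x=8: V̂ = 12 + 1.2·8 = 21.6; e = 19.6 − 21.6 = -2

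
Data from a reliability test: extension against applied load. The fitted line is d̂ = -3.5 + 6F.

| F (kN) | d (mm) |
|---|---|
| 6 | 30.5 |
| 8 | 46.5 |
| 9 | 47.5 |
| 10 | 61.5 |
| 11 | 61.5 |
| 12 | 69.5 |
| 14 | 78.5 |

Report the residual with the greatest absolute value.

r = 5

F=6: d̂ = -3.5 + 6·6 = 32.5; r = 30.5 − 32.5 = -2
F=8: d̂ = -3.5 + 6·8 = 44.5; r = 46.5 − 44.5 = 2
F=9: d̂ = -3.5 + 6·9 = 50.5; r = 47.5 − 50.5 = -3
F=10: d̂ = -3.5 + 6·10 = 56.5; r = 61.5 − 56.5 = 5
F=11: d̂ = -3.5 + 6·11 = 62.5; r = 61.5 − 62.5 = -1
F=12: d̂ = -3.5 + 6·12 = 68.5; r = 69.5 − 68.5 = 1
F=14: d̂ = -3.5 + 6·14 = 80.5; r = 78.5 − 80.5 = -2
Largest |r| is 5 at F = 10, residual 5.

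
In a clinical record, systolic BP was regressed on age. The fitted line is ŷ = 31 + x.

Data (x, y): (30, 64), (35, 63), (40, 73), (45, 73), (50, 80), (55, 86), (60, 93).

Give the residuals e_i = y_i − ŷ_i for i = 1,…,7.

x=30: ŷ = 31 + 30 = 61; e = 64 − 61 = 3
x=35: ŷ = 31 + 35 = 66; e = 63 − 66 = -3
x=40: ŷ = 31 + 40 = 71; e = 73 − 71 = 2
x=45: ŷ = 31 + 45 = 76; e = 73 − 76 = -3
x=50: ŷ = 31 + 50 = 81; e = 80 − 81 = -1
x=55: ŷ = 31 + 55 = 86; e = 86 − 86 = 0
x=60: ŷ = 31 + 60 = 91; e = 93 − 91 = 2

3, -3, 2, -3, -1, 0, 2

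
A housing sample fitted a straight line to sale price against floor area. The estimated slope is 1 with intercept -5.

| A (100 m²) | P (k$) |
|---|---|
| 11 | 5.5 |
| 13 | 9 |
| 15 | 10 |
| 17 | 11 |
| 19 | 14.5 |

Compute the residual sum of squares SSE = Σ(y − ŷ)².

A=11: P̂ = -5 + 11 = 6; r = 5.5 − 6 = -0.5
A=13: P̂ = -5 + 13 = 8; r = 9 − 8 = 1
A=15: P̂ = -5 + 15 = 10; r = 10 − 10 = 0
A=17: P̂ = -5 + 17 = 12; r = 11 − 12 = -1
A=19: P̂ = -5 + 19 = 14; r = 14.5 − 14 = 0.5
SSE = 0.25 + 1 + 0 + 1 + 0.25 = 2.5

SSE = 2.5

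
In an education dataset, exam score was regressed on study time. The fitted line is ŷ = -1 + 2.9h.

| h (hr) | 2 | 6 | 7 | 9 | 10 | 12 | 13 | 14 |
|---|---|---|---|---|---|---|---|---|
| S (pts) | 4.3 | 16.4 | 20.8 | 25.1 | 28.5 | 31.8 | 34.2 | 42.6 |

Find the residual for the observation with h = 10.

ŷ = -1 + 2.9·10 = 28
r = 28.5 − 28 = 0.5

r = 0.5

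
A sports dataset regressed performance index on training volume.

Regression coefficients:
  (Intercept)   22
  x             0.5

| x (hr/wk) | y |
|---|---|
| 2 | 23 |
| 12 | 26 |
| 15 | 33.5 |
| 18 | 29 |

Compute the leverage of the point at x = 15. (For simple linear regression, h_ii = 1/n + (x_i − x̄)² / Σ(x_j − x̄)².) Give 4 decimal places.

h = 0.3230

x̄ = (2 + 12 + 15 + 18)/4 = 11.75
Σ(x − x̄)² = 95.0625 + 0.0625 + 10.5625 + 39.0625 = 144.75
h = 1/4 + (3.25)²/144.75 = 0.25 + 0.0729706 = 0.3230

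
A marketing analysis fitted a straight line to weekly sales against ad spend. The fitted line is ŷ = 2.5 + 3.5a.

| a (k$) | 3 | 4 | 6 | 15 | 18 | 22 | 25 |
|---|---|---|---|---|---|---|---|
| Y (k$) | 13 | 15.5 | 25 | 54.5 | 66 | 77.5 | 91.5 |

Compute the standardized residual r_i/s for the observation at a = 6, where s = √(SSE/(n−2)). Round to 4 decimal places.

a=3: ŷ = 2.5 + 3.5·3 = 13; r = 13 − 13 = 0
a=4: ŷ = 2.5 + 3.5·4 = 16.5; r = 15.5 − 16.5 = -1
a=6: ŷ = 2.5 + 3.5·6 = 23.5; r = 25 − 23.5 = 1.5
a=15: ŷ = 2.5 + 3.5·15 = 55; r = 54.5 − 55 = -0.5
a=18: ŷ = 2.5 + 3.5·18 = 65.5; r = 66 − 65.5 = 0.5
a=22: ŷ = 2.5 + 3.5·22 = 79.5; r = 77.5 − 79.5 = -2
a=25: ŷ = 2.5 + 3.5·25 = 90; r = 91.5 − 90 = 1.5
SSE = 0 + 1 + 2.25 + 0.25 + 0.25 + 4 + 2.25 = 10
s = √(10/5) = 1.41421
r/s = 1.5 / 1.41421 = 1.0607

1.0607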